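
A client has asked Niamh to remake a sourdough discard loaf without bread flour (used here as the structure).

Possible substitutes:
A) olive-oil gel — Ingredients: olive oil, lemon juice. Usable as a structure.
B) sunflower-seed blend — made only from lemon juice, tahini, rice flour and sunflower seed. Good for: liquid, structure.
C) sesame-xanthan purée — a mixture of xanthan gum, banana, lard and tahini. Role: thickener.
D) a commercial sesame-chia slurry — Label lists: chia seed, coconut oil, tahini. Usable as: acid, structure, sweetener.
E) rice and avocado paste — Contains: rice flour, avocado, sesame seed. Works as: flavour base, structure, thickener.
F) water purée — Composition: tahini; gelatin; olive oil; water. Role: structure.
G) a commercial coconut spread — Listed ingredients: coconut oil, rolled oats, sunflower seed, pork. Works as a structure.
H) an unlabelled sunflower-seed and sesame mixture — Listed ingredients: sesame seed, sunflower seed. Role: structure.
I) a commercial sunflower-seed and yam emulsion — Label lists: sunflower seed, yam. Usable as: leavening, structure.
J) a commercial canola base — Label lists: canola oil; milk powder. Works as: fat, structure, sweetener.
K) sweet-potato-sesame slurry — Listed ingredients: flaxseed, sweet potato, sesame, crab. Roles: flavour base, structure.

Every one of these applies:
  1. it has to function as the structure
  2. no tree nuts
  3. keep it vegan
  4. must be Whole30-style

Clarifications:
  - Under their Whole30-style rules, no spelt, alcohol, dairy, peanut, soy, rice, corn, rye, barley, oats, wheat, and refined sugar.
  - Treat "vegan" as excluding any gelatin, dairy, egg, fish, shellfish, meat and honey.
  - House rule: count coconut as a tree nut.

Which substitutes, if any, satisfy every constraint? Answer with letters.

A, H, I

A: only lemon juice and olive oil; none excluded — keep
B: has rice flour, so not Whole30-style — no
C: not usable as a structure; has lard, so not vegan — out
D: has coconut oil, so not tree-nut-free — no
E: has rice flour, so not Whole30-style — reject
F: has gelatin, so not vegan — out
G: has rolled oats, so not Whole30-style; has pork, so not vegan (and 1 more) — reject
H: only sesame seed and sunflower seed; none excluded — keep
I: only yam and sunflower seed; none excluded — valid
J: has milk powder, so not Whole30-style; has milk powder, so not vegan — no
K: has crab, so not vegan — reject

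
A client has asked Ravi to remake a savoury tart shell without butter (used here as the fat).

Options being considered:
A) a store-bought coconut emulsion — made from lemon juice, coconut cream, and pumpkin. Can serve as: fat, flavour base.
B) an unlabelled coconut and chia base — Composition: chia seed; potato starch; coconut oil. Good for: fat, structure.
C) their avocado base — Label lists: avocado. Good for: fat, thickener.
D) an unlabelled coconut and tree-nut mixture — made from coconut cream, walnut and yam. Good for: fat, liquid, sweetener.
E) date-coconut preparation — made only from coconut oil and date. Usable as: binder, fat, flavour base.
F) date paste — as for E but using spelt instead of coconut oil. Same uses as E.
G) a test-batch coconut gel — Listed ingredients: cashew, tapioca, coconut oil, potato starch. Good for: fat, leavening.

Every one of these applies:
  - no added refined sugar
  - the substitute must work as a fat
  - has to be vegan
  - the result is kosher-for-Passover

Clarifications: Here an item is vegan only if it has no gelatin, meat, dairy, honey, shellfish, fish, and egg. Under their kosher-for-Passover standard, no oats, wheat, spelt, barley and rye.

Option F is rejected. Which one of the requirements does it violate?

kosher-for-Passover

usable as a fat: satisfied
vegan: satisfied
kosher-for-Passover: has spelt — fails
no-added-sugar: satisfied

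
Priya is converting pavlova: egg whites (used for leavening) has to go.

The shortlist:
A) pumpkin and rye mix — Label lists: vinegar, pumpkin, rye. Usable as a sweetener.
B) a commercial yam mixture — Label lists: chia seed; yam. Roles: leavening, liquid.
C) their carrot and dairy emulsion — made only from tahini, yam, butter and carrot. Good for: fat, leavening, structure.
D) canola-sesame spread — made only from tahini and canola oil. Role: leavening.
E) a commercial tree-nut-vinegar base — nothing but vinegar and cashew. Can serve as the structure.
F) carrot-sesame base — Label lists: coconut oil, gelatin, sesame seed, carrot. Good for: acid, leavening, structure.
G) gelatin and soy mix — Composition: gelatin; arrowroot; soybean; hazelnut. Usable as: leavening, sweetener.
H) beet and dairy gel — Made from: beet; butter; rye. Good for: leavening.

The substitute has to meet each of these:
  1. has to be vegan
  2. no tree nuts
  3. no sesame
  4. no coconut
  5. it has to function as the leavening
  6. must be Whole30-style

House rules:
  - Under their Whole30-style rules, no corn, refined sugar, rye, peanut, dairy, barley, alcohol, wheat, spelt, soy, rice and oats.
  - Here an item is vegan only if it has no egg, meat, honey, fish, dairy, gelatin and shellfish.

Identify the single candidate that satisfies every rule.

A: not usable as a leavening; has rye, so not Whole30-style — no
B: nothing on the exclusion list — valid
C: has butter, so not Whole30-style; has butter, so not vegan (and 1 more) — out
D: has tahini, so not sesame-free — reject
E: not usable as a leavening; has cashew, so not tree-nut-free — reject
F: has gelatin, so not vegan; has sesame seed, so not sesame-free (and 1 more) — reject
G: has soybean, so not Whole30-style; has gelatin, so not vegan (and 1 more) — reject
H: has butter, so not Whole30-style; has butter, so not vegan — reject

B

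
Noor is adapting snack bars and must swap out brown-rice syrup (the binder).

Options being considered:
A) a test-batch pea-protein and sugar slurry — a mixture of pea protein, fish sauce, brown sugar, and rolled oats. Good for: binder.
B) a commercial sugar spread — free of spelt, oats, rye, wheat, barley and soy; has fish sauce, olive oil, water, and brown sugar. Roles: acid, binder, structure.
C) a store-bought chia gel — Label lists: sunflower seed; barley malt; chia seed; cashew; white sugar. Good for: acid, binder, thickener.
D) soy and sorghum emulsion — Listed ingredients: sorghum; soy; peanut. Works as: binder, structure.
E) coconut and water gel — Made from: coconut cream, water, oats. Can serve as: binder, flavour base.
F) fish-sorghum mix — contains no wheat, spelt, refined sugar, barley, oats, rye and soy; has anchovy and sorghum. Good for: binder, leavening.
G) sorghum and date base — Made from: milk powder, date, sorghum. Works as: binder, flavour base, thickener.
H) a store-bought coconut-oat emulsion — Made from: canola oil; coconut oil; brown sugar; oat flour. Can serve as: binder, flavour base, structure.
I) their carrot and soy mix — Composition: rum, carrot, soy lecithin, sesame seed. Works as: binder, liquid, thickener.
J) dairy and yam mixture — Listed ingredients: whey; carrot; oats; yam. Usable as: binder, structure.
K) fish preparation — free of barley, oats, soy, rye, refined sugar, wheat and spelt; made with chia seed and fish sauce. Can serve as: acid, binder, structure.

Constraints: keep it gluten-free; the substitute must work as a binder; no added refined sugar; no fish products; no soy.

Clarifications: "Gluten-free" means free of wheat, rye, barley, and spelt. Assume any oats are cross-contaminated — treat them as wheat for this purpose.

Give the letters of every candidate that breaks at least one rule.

A, B, C, D, E, F, H, I, J, K

A: has rolled oats, so not gluten-free; has fish sauce, so not fish-free (and 1 more) — no
B: has fish sauce, so not fish-free; has brown sugar, so not no-added-sugar — out
C: has barley malt, so not gluten-free; has white sugar, so not no-added-sugar — reject
D: has soy, so not soy-free — out
E: has oats, so not gluten-free — no
F: has anchovy, so not fish-free — reject
G: nothing on the exclusion list — keep
H: has oat flour, so not gluten-free; has brown sugar, so not no-added-sugar — no
I: has soy lecithin, so not soy-free — reject
J: has oats, so not gluten-free — reject
K: has fish sauce, so not fish-free — reject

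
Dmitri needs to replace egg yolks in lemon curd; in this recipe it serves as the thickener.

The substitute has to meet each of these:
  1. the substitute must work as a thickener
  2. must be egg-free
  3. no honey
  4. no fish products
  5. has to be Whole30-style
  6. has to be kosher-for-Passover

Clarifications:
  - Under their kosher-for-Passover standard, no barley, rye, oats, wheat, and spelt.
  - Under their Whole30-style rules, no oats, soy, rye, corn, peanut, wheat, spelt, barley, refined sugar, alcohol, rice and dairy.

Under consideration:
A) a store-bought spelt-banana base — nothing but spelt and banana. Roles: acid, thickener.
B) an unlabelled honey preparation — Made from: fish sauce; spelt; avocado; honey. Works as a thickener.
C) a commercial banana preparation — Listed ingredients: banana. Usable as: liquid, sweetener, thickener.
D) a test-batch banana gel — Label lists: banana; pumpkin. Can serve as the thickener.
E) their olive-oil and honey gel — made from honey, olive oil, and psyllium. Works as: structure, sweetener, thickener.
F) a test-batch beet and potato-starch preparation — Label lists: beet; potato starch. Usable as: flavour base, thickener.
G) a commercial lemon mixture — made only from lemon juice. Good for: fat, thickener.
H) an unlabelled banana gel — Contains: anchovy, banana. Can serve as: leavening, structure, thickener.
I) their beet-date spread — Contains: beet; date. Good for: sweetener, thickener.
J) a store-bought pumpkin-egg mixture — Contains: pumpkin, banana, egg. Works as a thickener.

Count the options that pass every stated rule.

5

A: has spelt, so not kosher-for-Passover; has spelt, so not Whole30-style — reject
B: has spelt, so not kosher-for-Passover; has spelt, so not Whole30-style (and 2 more) — no
C: works as a thickener, no fish, no honey — keep
D: no honey, kosher-for-Passover — OK
E: has honey, so not honey-free — out
F: nothing on the exclusion list — valid
G: nothing on the exclusion list — OK
H: has anchovy, so not fish-free — no
I: nothing on the exclusion list — OK
J: has egg, so not egg-free — no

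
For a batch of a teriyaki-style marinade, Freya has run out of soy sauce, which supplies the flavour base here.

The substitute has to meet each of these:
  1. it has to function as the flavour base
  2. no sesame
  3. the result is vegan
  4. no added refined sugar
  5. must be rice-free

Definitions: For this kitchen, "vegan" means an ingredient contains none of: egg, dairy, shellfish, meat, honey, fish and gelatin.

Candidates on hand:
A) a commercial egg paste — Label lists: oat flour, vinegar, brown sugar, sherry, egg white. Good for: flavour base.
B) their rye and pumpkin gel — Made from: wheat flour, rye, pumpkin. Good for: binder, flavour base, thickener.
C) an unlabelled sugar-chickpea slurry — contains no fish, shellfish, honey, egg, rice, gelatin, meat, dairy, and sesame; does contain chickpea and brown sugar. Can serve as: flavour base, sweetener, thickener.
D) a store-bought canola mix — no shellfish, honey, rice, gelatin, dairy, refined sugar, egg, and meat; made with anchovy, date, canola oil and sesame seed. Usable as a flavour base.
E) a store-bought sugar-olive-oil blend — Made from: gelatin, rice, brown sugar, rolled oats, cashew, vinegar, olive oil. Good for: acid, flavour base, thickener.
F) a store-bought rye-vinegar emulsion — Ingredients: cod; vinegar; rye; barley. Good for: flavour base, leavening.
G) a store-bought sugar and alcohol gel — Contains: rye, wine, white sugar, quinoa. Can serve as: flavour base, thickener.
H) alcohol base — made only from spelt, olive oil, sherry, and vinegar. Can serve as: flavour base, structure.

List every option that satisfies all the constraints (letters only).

B, H

A: has egg white, so not vegan; has brown sugar, so not no-added-sugar — no
B: no rice, no sesame — valid
C: has brown sugar, so not no-added-sugar — out
D: has anchovy, so not vegan; has sesame seed, so not sesame-free — reject
E: has gelatin, so not vegan; has brown sugar, so not no-added-sugar (and 1 more) — reject
F: has cod, so not vegan — reject
G: has white sugar, so not no-added-sugar — no
H: sherry and spelt etc. — none of it excluded — OK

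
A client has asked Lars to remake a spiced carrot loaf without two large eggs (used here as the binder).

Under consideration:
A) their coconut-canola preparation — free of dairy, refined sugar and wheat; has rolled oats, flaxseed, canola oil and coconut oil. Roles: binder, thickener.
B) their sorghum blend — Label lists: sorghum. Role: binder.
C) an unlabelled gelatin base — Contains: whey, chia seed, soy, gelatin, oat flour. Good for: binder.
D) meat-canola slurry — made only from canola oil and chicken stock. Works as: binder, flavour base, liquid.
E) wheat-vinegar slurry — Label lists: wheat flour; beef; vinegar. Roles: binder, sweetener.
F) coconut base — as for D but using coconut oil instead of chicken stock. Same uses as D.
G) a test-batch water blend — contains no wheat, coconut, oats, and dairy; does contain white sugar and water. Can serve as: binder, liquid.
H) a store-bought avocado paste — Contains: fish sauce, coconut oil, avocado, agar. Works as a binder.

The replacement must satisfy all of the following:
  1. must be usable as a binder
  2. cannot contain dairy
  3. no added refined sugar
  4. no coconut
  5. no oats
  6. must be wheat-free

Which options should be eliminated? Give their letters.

A, C, E, F, G, H

A: has coconut oil, so not coconut-free; has rolled oats, so not oat-free — no
B: no oats, no dairy — keep
C: has whey, so not dairy-free; has oat flour, so not oat-free — out
D: only chicken stock and canola oil; none excluded — valid
E: has wheat flour, so not wheat-free — reject
F: has coconut oil, so not coconut-free — no
G: has white sugar, so not no-added-sugar — no
H: has coconut oil, so not coconut-free — out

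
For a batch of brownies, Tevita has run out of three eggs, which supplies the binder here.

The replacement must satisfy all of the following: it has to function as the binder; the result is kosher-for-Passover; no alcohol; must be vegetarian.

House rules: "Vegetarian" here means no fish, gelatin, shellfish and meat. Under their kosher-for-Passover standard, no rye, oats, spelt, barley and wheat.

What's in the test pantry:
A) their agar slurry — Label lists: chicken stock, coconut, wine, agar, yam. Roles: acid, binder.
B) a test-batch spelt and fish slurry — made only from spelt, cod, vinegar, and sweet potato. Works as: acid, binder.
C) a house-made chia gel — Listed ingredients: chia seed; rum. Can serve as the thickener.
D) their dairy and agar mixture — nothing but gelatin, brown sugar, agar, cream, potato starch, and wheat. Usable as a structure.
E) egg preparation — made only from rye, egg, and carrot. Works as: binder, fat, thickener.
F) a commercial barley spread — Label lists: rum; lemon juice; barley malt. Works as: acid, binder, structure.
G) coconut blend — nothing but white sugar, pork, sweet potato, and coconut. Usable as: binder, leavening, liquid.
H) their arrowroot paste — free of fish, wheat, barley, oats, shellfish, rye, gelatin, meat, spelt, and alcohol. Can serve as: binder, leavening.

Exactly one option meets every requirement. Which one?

A: has chicken stock, so not vegetarian; has wine, so not alcohol-free — reject
B: has cod, so not vegetarian; has spelt, so not kosher-for-Passover — reject
C: not usable as a binder; has rum, so not alcohol-free — reject
D: not usable as a binder; has gelatin, so not vegetarian (and 1 more) — no
E: has rye, so not kosher-for-Passover — reject
F: has barley malt, so not kosher-for-Passover; has rum, so not alcohol-free — no
G: has pork, so not vegetarian — reject
H: nothing on the exclusion list — keep

H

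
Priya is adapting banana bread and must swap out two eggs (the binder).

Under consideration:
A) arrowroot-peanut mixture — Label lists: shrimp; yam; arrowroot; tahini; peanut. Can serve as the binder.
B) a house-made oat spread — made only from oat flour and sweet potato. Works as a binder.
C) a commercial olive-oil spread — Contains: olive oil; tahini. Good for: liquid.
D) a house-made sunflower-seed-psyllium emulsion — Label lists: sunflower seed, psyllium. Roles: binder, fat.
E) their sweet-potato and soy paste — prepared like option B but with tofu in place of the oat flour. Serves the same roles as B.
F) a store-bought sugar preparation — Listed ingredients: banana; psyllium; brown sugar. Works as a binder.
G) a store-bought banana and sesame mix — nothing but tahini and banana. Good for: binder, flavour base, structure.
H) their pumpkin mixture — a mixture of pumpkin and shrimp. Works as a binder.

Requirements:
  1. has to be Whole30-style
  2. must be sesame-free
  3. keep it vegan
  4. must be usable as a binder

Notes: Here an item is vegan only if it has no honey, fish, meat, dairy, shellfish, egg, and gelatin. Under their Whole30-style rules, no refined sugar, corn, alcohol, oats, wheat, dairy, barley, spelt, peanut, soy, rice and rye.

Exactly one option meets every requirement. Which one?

D

A: has shrimp, so not vegan; has peanut, so not Whole30-style (and 1 more) — no
B: has oat flour, so not Whole30-style — no
C: not usable as a binder; has tahini, so not sesame-free — out
D: only sunflower seed and psyllium; none excluded — valid
E: has tofu, so not Whole30-style — no
F: has brown sugar, so not Whole30-style — out
G: has tahini, so not sesame-free — reject
H: has shrimp, so not vegan — out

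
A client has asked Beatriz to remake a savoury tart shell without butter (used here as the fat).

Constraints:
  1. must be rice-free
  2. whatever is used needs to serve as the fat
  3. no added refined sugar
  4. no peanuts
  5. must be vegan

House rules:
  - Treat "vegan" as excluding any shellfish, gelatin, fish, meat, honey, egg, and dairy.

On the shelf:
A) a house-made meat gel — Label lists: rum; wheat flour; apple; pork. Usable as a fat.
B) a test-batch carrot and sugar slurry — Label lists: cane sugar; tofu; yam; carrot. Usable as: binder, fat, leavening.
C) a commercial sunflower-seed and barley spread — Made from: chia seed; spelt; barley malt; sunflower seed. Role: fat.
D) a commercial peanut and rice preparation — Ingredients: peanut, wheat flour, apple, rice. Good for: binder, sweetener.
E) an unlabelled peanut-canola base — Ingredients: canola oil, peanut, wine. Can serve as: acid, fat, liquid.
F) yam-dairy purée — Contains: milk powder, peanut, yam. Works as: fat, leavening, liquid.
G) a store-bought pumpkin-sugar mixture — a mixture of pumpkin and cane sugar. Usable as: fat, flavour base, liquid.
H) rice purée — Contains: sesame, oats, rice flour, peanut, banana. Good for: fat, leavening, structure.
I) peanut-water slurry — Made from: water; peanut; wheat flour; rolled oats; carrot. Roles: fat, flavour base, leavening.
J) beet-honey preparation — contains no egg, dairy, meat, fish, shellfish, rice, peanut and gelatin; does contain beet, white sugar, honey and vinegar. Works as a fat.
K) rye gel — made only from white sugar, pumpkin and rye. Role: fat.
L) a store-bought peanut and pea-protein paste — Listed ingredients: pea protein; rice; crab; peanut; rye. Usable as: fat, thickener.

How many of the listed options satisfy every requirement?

A: has pork, so not vegan — no
B: has cane sugar, so not no-added-sugar — reject
C: barley malt and spelt etc. — none of it excluded — OK
D: not usable as a fat; has rice, so not rice-free (and 1 more) — out
E: has peanut, so not peanut-free — no
F: has milk powder, so not vegan; has peanut, so not peanut-free — reject
G: has cane sugar, so not no-added-sugar — no
H: has rice flour, so not rice-free; has peanut, so not peanut-free — out
I: has peanut, so not peanut-free — out
J: has honey, so not vegan; has white sugar, so not no-added-sugar — out
K: has white sugar, so not no-added-sugar — out
L: has crab, so not vegan; has rice, so not rice-free (and 1 more) — out

1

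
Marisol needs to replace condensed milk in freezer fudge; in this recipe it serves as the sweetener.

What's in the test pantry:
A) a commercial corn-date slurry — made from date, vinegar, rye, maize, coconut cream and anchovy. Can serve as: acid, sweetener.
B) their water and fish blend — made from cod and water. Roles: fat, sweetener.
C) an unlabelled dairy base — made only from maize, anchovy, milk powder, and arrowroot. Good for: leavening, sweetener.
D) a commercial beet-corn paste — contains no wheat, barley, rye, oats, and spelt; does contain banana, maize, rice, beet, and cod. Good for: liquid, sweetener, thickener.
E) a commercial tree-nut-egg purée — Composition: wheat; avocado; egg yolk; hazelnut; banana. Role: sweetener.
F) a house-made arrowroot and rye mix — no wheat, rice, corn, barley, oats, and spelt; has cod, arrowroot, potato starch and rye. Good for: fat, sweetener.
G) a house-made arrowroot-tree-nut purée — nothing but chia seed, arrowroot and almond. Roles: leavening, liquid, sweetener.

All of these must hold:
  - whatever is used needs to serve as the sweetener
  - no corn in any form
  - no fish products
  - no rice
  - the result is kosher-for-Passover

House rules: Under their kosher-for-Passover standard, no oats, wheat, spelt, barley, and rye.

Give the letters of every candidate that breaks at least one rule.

A, B, C, D, E, F

A: has rye, so not kosher-for-Passover; has anchovy, so not fish-free (and 1 more) — no
B: has cod, so not fish-free — no
C: has anchovy, so not fish-free; has maize, so not corn-free — no
D: has cod, so not fish-free; has maize, so not corn-free (and 1 more) — out
E: has wheat, so not kosher-for-Passover — reject
F: has rye, so not kosher-for-Passover; has cod, so not fish-free — no
G: only almond, arrowroot, and chia seed; none excluded — OK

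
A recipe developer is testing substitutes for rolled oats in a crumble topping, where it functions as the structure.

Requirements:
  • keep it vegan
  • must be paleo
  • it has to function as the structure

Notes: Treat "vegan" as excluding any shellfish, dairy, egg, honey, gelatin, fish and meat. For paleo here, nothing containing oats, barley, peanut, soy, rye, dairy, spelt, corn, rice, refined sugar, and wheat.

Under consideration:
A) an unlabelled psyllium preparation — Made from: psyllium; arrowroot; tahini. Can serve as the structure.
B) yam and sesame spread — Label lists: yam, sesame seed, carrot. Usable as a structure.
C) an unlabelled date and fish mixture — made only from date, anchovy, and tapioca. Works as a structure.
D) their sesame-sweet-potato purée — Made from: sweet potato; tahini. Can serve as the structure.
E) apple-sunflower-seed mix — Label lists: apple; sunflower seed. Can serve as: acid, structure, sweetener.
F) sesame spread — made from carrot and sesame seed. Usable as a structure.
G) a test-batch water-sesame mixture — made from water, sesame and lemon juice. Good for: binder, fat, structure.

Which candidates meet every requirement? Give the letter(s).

A, B, D, E, F, G

A: every rule checks out — OK
B: works as a structure, vegan, paleo — OK
C: has anchovy, so not vegan — reject
D: nothing on the exclusion list — valid
E: nothing on the exclusion list — OK
F: all constraints satisfied — keep
G: only sesame, lemon juice and water; none excluded — keep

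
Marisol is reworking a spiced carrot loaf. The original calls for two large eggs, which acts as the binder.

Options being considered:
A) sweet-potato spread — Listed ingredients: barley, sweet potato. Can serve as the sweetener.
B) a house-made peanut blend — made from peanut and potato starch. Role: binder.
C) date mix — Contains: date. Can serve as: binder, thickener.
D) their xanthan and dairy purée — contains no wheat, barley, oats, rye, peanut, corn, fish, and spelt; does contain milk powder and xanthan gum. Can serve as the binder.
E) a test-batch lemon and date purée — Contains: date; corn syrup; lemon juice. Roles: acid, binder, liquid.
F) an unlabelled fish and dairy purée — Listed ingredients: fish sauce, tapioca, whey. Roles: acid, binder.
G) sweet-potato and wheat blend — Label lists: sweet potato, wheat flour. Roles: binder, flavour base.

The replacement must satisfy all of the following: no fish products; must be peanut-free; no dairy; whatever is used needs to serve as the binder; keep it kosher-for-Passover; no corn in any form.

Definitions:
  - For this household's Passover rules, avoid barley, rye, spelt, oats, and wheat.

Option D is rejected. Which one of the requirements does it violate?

usable as a binder: satisfied
kosher-for-Passover: satisfied
peanut-free: satisfied
dairy-free: has milk powder — fails
corn-free: satisfied
fish-free: satisfied

dairy-free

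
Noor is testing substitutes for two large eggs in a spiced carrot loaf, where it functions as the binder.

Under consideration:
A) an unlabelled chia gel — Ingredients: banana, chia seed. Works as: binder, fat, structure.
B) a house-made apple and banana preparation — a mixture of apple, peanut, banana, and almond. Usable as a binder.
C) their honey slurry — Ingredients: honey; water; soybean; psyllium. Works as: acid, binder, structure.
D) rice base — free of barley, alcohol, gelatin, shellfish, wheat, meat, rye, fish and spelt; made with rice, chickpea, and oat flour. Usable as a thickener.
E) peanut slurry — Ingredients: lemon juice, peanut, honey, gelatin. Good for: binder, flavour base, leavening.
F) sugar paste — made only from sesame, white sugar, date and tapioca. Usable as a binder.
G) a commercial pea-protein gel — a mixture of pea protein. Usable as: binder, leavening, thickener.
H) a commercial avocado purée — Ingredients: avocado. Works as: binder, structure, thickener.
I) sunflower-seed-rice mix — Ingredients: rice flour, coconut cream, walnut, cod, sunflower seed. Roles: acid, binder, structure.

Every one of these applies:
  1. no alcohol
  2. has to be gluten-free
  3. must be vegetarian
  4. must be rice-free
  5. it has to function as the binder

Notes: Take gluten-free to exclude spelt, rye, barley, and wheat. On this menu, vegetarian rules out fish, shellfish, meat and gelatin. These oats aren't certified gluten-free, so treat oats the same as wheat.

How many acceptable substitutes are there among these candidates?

A: only banana and chia seed; none excluded — OK
B: every rule checks out — valid
C: nothing on the exclusion list — valid
D: not usable as a binder; has oat flour, so not gluten-free (and 1 more) — reject
E: has gelatin, so not vegetarian — out
F: all constraints satisfied — valid
G: no rice, vegetarian — valid
H: vegetarian, gluten-free — keep
I: has cod, so not vegetarian; has rice flour, so not rice-free — no

6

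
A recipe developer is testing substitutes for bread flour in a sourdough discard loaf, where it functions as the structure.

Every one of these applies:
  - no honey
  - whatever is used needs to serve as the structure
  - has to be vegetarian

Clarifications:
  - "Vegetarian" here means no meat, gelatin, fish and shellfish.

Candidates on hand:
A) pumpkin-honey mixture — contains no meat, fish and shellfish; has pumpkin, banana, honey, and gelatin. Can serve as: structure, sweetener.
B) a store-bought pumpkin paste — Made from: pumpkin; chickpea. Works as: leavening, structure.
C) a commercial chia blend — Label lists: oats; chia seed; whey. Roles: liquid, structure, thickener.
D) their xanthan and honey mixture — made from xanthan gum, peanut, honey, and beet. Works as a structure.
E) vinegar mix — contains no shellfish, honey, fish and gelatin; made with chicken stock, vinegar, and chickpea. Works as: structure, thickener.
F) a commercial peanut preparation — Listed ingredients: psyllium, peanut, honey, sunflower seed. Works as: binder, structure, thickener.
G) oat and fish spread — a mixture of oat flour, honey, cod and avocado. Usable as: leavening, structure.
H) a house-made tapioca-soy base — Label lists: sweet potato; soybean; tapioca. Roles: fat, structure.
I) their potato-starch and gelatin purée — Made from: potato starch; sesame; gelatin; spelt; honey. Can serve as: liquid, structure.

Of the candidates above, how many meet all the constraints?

A: has gelatin, so not vegetarian; has honey, so not honey-free — out
B: all constraints satisfied — OK
C: all constraints satisfied — keep
D: has honey, so not honey-free — reject
E: has chicken stock, so not vegetarian — out
F: has honey, so not honey-free — reject
G: has cod, so not vegetarian; has honey, so not honey-free — reject
H: only soybean, sweet potato, and tapioca; none excluded — keep
I: has gelatin, so not vegetarian; has honey, so not honey-free — reject

3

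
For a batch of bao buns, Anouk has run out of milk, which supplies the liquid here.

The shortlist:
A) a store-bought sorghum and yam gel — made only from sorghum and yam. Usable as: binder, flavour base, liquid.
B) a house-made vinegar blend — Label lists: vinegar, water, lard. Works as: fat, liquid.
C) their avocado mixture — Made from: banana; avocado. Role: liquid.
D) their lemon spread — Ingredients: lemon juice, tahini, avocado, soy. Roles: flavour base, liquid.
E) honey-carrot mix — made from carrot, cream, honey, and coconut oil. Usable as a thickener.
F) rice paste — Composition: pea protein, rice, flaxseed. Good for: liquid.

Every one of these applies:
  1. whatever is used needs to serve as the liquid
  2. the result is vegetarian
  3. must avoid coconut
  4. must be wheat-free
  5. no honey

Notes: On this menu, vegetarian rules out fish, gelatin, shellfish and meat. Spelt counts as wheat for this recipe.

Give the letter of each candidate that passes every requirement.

A: only sorghum and yam; none excluded — OK
B: has lard, so not vegetarian — reject
C: only avocado and banana; none excluded — OK
D: all constraints satisfied — valid
E: not usable as a liquid; has honey, so not honey-free (and 1 more) — no
F: no honey, wheat-free — keep

A, C, D, F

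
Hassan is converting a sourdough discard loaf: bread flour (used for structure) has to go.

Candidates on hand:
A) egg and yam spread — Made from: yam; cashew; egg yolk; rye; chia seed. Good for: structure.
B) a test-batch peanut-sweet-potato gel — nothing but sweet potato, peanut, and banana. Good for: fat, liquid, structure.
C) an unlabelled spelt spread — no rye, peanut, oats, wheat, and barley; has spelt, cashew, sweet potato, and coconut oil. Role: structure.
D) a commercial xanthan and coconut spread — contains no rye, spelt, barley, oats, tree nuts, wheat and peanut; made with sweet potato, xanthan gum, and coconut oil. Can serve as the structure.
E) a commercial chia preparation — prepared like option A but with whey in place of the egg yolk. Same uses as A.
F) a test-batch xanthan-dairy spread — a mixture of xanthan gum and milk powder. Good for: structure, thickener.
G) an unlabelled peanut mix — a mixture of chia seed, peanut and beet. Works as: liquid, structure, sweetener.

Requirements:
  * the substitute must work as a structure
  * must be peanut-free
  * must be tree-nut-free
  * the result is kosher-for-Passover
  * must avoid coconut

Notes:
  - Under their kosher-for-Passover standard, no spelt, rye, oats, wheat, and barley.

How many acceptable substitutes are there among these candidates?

A: has rye, so not kosher-for-Passover; has cashew, so not tree-nut-free — no
B: has peanut, so not peanut-free — out
C: has spelt, so not kosher-for-Passover; has cashew, so not tree-nut-free (and 1 more) — no
D: has coconut oil, so not coconut-free — reject
E: has rye, so not kosher-for-Passover; has cashew, so not tree-nut-free — reject
F: only milk powder and xanthan gum; none excluded — valid
G: has peanut, so not peanut-free — out

1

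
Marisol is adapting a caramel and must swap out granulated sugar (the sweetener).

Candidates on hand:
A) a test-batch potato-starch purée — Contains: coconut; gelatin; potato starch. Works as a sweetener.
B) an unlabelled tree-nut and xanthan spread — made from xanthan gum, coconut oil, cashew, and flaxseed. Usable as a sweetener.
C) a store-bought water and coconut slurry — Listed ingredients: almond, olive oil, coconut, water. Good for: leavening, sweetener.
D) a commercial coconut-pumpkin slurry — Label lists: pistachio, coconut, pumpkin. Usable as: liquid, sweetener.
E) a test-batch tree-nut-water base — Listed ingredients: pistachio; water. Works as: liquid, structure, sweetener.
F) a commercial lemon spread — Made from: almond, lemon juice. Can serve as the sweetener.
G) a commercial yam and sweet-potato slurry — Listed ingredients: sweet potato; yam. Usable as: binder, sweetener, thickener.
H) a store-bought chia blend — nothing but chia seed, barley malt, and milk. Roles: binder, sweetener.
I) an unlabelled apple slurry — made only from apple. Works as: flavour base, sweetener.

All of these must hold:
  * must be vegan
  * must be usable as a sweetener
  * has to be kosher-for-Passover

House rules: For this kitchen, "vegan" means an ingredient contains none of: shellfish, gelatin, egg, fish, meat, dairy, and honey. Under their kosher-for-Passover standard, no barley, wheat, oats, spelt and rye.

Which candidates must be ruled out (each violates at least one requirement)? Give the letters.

A: has gelatin, so not vegan — no
B: nothing on the exclusion list — keep
C: all constraints satisfied — OK
D: vegan, kosher-for-Passover — OK
E: works as a sweetener, vegan, kosher-for-Passover — valid
F: all constraints satisfied — valid
G: every rule checks out — valid
H: has milk, so not vegan; has barley malt, so not kosher-for-Passover — out
I: only apple; none excluded — keep

A, H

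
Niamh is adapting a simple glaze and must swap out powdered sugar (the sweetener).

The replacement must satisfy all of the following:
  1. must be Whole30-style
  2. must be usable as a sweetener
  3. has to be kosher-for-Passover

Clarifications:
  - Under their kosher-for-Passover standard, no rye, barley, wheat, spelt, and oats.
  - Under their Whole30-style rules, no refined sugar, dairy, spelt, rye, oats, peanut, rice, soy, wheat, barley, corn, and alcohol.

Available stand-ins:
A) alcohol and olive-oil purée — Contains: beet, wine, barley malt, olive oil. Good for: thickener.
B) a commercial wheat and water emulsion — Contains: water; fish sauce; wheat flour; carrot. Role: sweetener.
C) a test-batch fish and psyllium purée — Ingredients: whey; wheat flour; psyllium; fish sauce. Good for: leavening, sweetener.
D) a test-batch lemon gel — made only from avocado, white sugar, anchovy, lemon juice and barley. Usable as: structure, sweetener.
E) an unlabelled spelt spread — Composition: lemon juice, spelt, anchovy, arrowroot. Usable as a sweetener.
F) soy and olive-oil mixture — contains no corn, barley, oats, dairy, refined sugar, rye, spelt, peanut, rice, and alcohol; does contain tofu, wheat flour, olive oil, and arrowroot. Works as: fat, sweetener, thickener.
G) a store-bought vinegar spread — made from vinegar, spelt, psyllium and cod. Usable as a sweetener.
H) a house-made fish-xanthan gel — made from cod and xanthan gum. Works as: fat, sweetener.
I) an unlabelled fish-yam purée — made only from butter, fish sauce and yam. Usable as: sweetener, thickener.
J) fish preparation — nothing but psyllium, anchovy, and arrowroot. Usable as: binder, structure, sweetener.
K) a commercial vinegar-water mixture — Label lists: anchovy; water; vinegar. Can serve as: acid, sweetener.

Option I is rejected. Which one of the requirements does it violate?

usable as a sweetener: satisfied
kosher-for-Passover: satisfied
Whole30-style: has butter — fails

Whole30-style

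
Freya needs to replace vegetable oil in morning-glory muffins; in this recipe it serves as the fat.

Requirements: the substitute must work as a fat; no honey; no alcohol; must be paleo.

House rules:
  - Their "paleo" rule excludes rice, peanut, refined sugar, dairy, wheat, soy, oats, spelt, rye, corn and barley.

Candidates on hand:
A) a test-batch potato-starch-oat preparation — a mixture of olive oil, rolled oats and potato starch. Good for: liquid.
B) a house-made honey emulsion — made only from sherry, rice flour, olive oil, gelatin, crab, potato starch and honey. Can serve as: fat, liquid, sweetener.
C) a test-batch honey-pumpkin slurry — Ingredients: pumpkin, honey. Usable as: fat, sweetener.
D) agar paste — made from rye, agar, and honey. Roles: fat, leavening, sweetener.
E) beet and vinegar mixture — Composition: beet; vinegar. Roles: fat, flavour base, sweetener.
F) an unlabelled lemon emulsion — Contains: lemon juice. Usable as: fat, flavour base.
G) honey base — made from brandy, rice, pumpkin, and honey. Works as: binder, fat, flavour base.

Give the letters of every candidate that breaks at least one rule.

A, B, C, D, G

A: not usable as a fat; has rolled oats, so not paleo — no
B: has rice flour, so not paleo; has sherry, so not alcohol-free (and 1 more) — no
C: has honey, so not honey-free — out
D: has rye, so not paleo; has honey, so not honey-free — no
E: only vinegar and beet; none excluded — keep
F: only lemon juice; none excluded — keep
G: has rice, so not paleo; has brandy, so not alcohol-free (and 1 more) — reject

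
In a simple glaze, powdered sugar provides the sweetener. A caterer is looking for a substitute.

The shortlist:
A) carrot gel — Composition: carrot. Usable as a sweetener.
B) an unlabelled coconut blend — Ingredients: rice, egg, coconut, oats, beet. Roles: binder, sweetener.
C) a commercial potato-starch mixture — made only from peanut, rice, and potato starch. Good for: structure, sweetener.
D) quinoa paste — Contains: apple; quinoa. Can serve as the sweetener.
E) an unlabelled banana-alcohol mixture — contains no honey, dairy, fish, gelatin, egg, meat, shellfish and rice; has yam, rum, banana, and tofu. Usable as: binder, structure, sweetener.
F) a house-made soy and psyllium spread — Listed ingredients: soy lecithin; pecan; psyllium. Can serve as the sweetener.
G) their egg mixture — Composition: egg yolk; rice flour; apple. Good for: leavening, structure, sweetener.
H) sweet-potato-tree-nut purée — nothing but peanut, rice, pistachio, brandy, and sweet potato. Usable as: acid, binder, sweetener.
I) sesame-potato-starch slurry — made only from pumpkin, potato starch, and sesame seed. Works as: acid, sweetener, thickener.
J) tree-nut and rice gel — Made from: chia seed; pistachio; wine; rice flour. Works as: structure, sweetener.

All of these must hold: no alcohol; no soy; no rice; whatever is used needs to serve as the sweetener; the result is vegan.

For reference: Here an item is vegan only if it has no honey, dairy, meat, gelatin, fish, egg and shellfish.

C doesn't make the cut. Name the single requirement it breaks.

rice-free

usable as a sweetener: satisfied
vegan: satisfied
rice-free: has rice — fails
alcohol-free: satisfied
soy-free: satisfied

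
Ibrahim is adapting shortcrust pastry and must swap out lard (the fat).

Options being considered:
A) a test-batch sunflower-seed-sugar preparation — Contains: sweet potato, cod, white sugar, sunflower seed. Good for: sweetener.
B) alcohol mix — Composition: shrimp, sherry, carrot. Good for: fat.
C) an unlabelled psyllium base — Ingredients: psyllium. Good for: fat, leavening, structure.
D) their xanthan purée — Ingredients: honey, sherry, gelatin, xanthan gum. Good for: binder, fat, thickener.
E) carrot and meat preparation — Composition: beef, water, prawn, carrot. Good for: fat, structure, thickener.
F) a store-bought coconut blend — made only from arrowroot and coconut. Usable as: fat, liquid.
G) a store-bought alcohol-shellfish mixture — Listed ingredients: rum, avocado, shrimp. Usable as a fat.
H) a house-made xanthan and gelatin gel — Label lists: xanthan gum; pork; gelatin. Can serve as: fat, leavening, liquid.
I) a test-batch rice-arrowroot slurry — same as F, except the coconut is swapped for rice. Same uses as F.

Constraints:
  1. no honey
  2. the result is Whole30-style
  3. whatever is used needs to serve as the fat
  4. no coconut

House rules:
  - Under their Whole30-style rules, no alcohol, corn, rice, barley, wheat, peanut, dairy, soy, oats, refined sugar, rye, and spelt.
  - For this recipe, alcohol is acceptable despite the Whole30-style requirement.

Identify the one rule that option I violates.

Whole30-style

usable as a fat: satisfied
Whole30-style: has rice — fails
honey-free: satisfied
coconut-free: satisfied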